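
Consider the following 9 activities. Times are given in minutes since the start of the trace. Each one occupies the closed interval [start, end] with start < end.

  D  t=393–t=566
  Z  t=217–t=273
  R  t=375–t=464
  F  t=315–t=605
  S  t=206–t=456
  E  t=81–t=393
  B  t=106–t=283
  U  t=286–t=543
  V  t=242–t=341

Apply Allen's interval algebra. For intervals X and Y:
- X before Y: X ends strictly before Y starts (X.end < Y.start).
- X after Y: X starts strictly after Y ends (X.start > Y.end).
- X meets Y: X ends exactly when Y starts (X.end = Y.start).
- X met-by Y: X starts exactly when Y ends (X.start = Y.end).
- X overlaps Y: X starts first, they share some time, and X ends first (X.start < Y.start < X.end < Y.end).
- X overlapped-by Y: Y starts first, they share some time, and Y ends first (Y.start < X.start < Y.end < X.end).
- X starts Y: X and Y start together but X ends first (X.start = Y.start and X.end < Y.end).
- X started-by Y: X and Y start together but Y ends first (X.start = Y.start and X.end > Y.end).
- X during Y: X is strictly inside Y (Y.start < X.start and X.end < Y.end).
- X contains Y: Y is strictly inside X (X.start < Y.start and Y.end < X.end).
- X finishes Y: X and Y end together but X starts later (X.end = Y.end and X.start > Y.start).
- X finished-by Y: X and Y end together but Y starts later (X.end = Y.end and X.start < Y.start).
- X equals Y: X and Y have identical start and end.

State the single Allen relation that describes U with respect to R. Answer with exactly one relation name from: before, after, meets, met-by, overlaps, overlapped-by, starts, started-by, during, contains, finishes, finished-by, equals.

U = [t=286, t=543]; R = [t=375, t=464].
Compare endpoints: U.start < R.start, U.start < R.end, U.end > R.start, U.end > R.end.
That pattern is 'contains'.

contains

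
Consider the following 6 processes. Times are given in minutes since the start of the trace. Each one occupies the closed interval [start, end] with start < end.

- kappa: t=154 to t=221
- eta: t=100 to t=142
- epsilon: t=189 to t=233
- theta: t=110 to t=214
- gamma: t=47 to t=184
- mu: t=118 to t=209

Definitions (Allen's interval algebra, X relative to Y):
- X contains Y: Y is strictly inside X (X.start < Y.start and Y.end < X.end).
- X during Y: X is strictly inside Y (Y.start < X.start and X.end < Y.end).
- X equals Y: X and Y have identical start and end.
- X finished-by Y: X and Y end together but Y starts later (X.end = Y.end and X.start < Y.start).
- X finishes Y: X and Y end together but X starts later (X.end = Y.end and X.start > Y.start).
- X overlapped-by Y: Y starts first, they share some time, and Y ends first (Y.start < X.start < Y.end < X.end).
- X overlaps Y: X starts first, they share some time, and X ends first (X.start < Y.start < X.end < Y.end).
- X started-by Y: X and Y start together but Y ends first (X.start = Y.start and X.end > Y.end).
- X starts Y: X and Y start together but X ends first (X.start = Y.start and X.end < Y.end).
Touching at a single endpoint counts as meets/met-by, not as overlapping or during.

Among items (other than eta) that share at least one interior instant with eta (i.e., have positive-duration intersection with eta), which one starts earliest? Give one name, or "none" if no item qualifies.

gamma

Target eta = [t=100, t=142].
epsilon [t=189, t=233] → after → excluded.
gamma [t=47, t=184] → contains → candidate.
kappa [t=154, t=221] → after → excluded.
mu [t=118, t=209] → overlapped-by → candidate.
theta [t=110, t=214] → overlapped-by → candidate.
Among candidates, earliest start is t=47 → gamma.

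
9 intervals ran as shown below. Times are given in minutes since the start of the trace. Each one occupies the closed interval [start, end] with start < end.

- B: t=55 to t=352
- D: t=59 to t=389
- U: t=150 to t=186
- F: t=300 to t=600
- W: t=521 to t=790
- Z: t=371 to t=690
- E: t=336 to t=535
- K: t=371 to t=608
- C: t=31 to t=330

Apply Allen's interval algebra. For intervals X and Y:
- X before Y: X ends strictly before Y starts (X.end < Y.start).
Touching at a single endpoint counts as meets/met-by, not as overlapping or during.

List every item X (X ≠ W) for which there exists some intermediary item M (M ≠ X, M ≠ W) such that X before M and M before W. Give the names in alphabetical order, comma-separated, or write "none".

none

Target W = [t=521, t=790].
Intermediaries M with M before W: B, C, D, U.
Via B — items with X before B: none.
Via C — items with X before C: none.
Via D — items with X before D: none.
Via U — items with X before U: none.
Union: none.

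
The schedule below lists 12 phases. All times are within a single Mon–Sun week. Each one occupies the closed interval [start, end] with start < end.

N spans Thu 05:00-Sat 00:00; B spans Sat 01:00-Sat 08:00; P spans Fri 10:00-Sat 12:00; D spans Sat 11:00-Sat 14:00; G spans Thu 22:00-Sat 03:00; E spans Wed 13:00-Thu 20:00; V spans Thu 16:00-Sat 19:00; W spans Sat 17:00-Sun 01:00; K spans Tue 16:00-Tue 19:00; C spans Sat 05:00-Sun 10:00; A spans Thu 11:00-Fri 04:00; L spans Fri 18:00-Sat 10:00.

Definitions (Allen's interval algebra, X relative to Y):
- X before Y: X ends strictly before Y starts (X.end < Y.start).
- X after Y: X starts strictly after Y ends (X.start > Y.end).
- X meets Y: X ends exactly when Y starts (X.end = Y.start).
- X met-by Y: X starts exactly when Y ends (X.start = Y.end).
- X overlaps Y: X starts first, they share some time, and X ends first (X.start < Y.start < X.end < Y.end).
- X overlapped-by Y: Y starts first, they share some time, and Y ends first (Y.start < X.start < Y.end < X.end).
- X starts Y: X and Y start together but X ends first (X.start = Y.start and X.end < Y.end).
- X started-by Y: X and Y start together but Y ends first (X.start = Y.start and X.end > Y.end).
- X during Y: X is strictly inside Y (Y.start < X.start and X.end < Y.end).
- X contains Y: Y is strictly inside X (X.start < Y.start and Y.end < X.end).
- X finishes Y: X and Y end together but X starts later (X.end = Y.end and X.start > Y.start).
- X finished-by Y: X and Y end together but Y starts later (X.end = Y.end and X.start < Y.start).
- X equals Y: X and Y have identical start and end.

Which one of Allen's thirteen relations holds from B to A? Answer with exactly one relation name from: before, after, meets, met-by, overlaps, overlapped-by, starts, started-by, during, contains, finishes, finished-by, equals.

after

B = [Sat 01:00, Sat 08:00]; A = [Thu 11:00, Fri 04:00].
Compare endpoints: B.start > A.start, B.start > A.end, B.end > A.start, B.end > A.end.
That pattern is 'after'.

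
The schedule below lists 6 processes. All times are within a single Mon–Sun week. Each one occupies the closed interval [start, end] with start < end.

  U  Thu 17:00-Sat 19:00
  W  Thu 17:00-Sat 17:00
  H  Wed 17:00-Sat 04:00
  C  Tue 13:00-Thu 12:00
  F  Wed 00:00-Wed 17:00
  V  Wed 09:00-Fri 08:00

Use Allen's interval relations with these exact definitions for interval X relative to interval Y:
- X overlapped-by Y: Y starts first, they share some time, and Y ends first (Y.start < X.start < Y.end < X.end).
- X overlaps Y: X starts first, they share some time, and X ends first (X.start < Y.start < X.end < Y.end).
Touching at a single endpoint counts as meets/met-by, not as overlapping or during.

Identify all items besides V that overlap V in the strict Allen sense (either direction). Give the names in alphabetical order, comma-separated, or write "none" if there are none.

Target V = [Wed 09:00, Fri 08:00].
C [Tue 13:00, Thu 12:00] → overlaps → yes.
F [Wed 00:00, Wed 17:00] → overlaps → yes.
H [Wed 17:00, Sat 04:00] → overlapped-by → yes.
U [Thu 17:00, Sat 19:00] → overlapped-by → yes.
W [Thu 17:00, Sat 17:00] → overlapped-by → yes.
Result: C, F, H, U, W.

C, F, H, U, W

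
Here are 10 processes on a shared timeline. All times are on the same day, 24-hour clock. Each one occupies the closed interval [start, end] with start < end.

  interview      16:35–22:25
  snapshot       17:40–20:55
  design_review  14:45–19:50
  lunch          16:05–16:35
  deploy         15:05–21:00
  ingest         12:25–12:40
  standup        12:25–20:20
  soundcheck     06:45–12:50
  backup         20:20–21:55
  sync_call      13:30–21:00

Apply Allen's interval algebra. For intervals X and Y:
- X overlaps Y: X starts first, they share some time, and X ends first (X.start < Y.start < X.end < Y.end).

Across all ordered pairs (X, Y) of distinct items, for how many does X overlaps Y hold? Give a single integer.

Checking all 90 ordered pairs for relation 'overlaps'; matching pairs in alphabetical order:
(deploy, backup): deploy overlaps backup ✓
(deploy, interview): deploy overlaps interview ✓
(design_review, deploy): design_review overlaps deploy ✓
(design_review, interview): design_review overlaps interview ✓
(design_review, snapshot): design_review overlaps snapshot ✓
(snapshot, backup): snapshot overlaps backup ✓
(soundcheck, standup): soundcheck overlaps standup ✓
(standup, deploy): standup overlaps deploy ✓
(standup, interview): standup overlaps interview ✓
(standup, snapshot): standup overlaps snapshot ✓
(standup, sync_call): standup overlaps sync_call ✓
(sync_call, backup): sync_call overlaps backup ✓
(sync_call, interview): sync_call overlaps interview ✓
Count: 13.

13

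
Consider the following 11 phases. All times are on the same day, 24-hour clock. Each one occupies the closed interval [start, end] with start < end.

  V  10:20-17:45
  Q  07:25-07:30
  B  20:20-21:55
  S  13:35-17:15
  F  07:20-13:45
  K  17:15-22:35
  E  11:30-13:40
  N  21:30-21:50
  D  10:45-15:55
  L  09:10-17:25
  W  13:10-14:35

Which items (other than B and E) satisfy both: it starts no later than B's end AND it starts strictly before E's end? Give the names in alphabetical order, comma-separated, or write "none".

D, F, L, Q, S, V, W

Conditions: its start is no later than B's end (X.start <= 21:55) AND its start is strictly before E's end (X.start < 13:40).
D: start 10:45 <= 21:55? ✓; start 10:45 < 13:40? ✓ → yes.
F: start 07:20 <= 21:55? ✓; start 07:20 < 13:40? ✓ → yes.
K: start 17:15 <= 21:55? ✓; start 17:15 < 13:40? ✗ → no.
L: start 09:10 <= 21:55? ✓; start 09:10 < 13:40? ✓ → yes.
N: start 21:30 <= 21:55? ✓; start 21:30 < 13:40? ✗ → no.
Q: start 07:25 <= 21:55? ✓; start 07:25 < 13:40? ✓ → yes.
S: start 13:35 <= 21:55? ✓; start 13:35 < 13:40? ✓ → yes.
V: start 10:20 <= 21:55? ✓; start 10:20 < 13:40? ✓ → yes.
W: start 13:10 <= 21:55? ✓; start 13:10 < 13:40? ✓ → yes.
Result: D, F, L, Q, S, V, W.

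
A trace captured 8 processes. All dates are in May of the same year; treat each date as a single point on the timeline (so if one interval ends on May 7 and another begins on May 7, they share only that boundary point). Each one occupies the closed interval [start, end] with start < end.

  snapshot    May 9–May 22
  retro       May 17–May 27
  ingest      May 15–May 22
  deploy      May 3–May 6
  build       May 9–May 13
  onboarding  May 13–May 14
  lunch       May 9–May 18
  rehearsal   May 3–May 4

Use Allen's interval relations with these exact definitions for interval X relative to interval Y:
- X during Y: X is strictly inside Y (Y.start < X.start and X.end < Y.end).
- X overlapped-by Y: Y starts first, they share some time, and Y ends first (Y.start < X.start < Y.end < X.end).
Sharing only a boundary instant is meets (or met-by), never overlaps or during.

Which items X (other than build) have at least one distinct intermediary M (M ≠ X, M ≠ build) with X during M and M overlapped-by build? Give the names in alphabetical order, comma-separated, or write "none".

Target build = [May 9, May 13].
Intermediaries M with M overlapped-by build: none.
Union: none.

none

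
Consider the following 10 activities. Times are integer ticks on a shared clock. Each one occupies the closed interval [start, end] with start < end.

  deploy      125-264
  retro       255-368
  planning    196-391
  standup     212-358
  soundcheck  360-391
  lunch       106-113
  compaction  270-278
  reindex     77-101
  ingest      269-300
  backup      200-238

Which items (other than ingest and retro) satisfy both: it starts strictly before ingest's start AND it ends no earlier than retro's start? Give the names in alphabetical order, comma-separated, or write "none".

Conditions: its start is strictly before ingest's start (X.start < 269) AND its end is no earlier than retro's start (X.end >= 255).
backup: start 200 < 269? ✓; end 238 >= 255? ✗ → no.
compaction: start 270 < 269? ✗; end 278 >= 255? ✓ → no.
deploy: start 125 < 269? ✓; end 264 >= 255? ✓ → yes.
lunch: start 106 < 269? ✓; end 113 >= 255? ✗ → no.
planning: start 196 < 269? ✓; end 391 >= 255? ✓ → yes.
reindex: start 77 < 269? ✓; end 101 >= 255? ✗ → no.
soundcheck: start 360 < 269? ✗; end 391 >= 255? ✓ → no.
standup: start 212 < 269? ✓; end 358 >= 255? ✓ → yes.
Result: deploy, planning, standup.

deploy, planning, standup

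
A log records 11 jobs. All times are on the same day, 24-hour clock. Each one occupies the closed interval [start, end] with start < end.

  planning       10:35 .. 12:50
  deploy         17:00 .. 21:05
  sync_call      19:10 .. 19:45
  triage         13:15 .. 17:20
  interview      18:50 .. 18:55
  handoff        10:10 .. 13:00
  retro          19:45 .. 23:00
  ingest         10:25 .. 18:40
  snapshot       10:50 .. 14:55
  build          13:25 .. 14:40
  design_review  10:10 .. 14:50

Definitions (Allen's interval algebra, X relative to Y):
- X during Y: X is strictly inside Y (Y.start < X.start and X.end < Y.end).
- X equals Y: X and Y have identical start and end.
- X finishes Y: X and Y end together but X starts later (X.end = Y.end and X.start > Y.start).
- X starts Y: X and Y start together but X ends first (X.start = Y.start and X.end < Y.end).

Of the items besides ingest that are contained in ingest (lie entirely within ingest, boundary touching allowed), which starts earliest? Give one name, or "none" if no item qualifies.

planning

Target ingest = [10:25, 18:40].
build [13:25, 14:40] → during → candidate.
deploy [17:00, 21:05] → overlapped-by → excluded.
design_review [10:10, 14:50] → overlaps → excluded.
handoff [10:10, 13:00] → overlaps → excluded.
interview [18:50, 18:55] → after → excluded.
planning [10:35, 12:50] → during → candidate.
retro [19:45, 23:00] → after → excluded.
snapshot [10:50, 14:55] → during → candidate.
sync_call [19:10, 19:45] → after → excluded.
triage [13:15, 17:20] → during → candidate.
Among candidates, earliest start is 10:35 → planning.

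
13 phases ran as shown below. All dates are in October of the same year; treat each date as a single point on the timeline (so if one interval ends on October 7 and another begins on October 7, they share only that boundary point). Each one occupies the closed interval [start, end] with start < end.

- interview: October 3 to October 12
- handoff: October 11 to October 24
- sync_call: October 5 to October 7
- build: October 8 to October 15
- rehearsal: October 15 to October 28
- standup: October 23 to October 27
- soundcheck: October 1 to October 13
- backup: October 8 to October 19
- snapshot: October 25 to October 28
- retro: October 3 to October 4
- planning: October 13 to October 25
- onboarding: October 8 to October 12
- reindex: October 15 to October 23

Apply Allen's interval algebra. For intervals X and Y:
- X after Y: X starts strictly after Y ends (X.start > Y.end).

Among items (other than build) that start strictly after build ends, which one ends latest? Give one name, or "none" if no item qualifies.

snapshot

Target build = [October 8, October 15].
backup [October 8, October 19] → started-by → excluded.
handoff [October 11, October 24] → overlapped-by → excluded.
interview [October 3, October 12] → overlaps → excluded.
onboarding [October 8, October 12] → starts → excluded.
planning [October 13, October 25] → overlapped-by → excluded.
rehearsal [October 15, October 28] → met-by → excluded.
reindex [October 15, October 23] → met-by → excluded.
retro [October 3, October 4] → before → excluded.
snapshot [October 25, October 28] → after → candidate.
soundcheck [October 1, October 13] → overlaps → excluded.
standup [October 23, October 27] → after → candidate.
sync_call [October 5, October 7] → before → excluded.
Among candidates, latest end is October 28 → snapshot.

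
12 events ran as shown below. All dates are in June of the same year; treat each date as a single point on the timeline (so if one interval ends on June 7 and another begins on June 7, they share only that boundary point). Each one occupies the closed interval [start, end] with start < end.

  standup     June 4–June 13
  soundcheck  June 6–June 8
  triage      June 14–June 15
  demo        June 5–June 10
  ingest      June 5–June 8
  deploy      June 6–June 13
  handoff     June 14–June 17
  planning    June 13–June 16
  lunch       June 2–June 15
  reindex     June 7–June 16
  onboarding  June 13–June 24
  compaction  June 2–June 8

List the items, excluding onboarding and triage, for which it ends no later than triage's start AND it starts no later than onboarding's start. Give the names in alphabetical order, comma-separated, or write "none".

compaction, demo, deploy, ingest, soundcheck, standup

Conditions: its end is no later than triage's start (X.end <= June 14) AND its start is no later than onboarding's start (X.start <= June 13).
compaction: end June 8 <= June 14? ✓; start June 2 <= June 13? ✓ → yes.
demo: end June 10 <= June 14? ✓; start June 5 <= June 13? ✓ → yes.
deploy: end June 13 <= June 14? ✓; start June 6 <= June 13? ✓ → yes.
handoff: end June 17 <= June 14? ✗; start June 14 <= June 13? ✗ → no.
ingest: end June 8 <= June 14? ✓; start June 5 <= June 13? ✓ → yes.
lunch: end June 15 <= June 14? ✗; start June 2 <= June 13? ✓ → no.
planning: end June 16 <= June 14? ✗; start June 13 <= June 13? ✓ → no.
reindex: end June 16 <= June 14? ✗; start June 7 <= June 13? ✓ → no.
soundcheck: end June 8 <= June 14? ✓; start June 6 <= June 13? ✓ → yes.
standup: end June 13 <= June 14? ✓; start June 4 <= June 13? ✓ → yes.
Result: compaction, demo, deploy, ingest, soundcheck, standup.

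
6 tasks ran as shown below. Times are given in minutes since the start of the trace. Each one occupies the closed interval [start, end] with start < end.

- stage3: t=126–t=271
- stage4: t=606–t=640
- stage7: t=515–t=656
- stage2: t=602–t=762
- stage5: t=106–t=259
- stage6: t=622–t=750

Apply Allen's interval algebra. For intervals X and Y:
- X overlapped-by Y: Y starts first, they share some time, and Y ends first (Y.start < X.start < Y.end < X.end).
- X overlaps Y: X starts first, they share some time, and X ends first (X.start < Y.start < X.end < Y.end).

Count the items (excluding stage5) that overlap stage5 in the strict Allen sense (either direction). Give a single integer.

1

Target stage5 = [t=106, t=259].
stage2 [t=602, t=762] → after → no.
stage3 [t=126, t=271] → overlapped-by → counts.
stage4 [t=606, t=640] → after → no.
stage6 [t=622, t=750] → after → no.
stage7 [t=515, t=656] → after → no.
Total: 1.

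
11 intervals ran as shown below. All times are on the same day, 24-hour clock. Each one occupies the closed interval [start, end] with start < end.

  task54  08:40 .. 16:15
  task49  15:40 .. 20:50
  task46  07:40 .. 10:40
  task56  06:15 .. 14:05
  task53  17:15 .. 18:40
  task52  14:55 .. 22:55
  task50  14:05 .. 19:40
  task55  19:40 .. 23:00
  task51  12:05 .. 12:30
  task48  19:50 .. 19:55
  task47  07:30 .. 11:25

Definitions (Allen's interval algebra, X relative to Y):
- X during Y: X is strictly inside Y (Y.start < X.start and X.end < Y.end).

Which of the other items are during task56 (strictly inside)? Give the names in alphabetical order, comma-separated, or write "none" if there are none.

task46, task47, task51

Target task56 = [06:15, 14:05].
task46 [07:40, 10:40] → during → yes.
task47 [07:30, 11:25] → during → yes.
task48 [19:50, 19:55] → after → no.
task49 [15:40, 20:50] → after → no.
task50 [14:05, 19:40] → met-by → no.
task51 [12:05, 12:30] → during → yes.
task52 [14:55, 22:55] → after → no.
task53 [17:15, 18:40] → after → no.
task54 [08:40, 16:15] → overlapped-by → no.
task55 [19:40, 23:00] → after → no.
Result: task46, task47, task51.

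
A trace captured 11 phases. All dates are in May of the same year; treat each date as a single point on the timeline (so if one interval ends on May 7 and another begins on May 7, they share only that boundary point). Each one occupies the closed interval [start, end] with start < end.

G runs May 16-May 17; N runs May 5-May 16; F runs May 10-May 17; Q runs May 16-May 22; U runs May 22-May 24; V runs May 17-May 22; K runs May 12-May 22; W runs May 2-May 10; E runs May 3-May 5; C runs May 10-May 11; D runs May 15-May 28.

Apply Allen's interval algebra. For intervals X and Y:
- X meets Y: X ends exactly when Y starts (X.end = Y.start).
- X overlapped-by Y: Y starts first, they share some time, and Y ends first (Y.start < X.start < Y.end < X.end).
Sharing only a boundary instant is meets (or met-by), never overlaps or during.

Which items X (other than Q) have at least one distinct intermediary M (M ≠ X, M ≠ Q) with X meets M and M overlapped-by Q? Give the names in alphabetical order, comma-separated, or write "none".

Target Q = [May 16, May 22].
Intermediaries M with M overlapped-by Q: none.
Union: none.

none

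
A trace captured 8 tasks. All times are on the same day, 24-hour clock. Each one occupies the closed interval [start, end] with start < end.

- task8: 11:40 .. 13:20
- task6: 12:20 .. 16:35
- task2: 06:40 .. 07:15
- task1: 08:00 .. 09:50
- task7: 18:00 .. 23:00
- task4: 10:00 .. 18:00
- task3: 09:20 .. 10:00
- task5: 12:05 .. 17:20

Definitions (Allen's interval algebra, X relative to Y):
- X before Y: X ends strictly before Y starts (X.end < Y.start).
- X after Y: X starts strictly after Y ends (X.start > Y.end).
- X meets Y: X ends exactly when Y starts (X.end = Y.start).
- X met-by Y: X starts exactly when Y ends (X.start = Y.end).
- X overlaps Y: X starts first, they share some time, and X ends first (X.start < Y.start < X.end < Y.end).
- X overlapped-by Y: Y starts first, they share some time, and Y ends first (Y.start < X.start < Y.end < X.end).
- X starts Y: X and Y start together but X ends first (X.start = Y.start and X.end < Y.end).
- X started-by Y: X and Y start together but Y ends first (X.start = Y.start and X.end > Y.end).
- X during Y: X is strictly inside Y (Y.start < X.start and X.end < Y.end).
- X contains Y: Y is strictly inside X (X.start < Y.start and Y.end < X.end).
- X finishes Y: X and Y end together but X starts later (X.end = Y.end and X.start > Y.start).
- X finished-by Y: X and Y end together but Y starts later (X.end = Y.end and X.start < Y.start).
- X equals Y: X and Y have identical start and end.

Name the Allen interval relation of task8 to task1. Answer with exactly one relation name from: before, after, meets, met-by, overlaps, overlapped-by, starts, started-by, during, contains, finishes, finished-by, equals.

task8 = [11:40, 13:20]; task1 = [08:00, 09:50].
Compare endpoints: task8.start > task1.start, task8.start > task1.end, task8.end > task1.start, task8.end > task1.end.
That pattern is 'after'.

after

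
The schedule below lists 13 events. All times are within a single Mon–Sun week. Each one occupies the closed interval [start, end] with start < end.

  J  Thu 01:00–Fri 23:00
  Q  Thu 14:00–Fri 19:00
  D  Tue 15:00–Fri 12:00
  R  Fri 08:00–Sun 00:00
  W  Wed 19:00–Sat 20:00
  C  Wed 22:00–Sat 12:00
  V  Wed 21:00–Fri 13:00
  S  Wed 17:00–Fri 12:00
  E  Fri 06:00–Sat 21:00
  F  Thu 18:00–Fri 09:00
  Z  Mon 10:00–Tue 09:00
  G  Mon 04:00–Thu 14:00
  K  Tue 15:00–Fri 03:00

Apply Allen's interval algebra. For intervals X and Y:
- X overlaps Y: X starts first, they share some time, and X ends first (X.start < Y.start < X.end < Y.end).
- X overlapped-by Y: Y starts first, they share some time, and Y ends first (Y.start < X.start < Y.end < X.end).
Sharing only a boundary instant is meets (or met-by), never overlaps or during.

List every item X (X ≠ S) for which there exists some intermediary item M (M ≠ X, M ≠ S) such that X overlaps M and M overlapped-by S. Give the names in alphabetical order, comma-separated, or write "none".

C, D, E, F, G, J, K, Q, V, W

Target S = [Wed 17:00, Fri 12:00].
Intermediaries M with M overlapped-by S: C, E, J, Q, R, V, W.
Via C — items with X overlaps C: D, G, K, V.
Via E — items with X overlaps E: C, D, F, J, Q, V, W.
Via J — items with X overlaps J: D, G, K, V.
Via Q — items with X overlaps Q: D, K, V.
Via R — items with X overlaps R: C, D, E, F, J, Q, V, W.
Via V — items with X overlaps V: D, G, K.
Via W — items with X overlaps W: D, G, K.
Union: C, D, E, F, G, J, K, Q, V, W.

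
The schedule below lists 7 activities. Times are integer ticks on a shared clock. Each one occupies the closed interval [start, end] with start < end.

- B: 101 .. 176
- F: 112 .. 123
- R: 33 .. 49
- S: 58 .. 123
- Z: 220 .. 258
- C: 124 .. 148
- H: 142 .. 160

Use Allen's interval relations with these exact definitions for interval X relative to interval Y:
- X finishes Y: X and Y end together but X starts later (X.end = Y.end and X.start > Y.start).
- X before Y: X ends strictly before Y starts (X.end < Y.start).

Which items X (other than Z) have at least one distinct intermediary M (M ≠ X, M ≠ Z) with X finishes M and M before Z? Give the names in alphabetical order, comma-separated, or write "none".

Target Z = [220, 258].
Intermediaries M with M before Z: B, C, F, H, R, S.
Via B — items with X finishes B: none.
Via C — items with X finishes C: none.
Via F — items with X finishes F: none.
Via H — items with X finishes H: none.
Via R — items with X finishes R: none.
Via S — items with X finishes S: F.
Union: F.

F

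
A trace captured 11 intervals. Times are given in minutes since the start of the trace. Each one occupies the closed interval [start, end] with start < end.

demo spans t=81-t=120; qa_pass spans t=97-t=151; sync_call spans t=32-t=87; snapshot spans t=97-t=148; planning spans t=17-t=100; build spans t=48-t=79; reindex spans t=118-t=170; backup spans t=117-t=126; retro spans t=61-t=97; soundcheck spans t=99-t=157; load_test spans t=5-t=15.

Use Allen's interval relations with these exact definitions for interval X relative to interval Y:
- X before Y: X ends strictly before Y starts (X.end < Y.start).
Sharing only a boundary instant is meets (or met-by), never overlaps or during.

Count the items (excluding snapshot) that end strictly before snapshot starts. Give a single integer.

Target snapshot = [t=97, t=148].
backup [t=117, t=126] → during → no.
build [t=48, t=79] → before → counts.
demo [t=81, t=120] → overlaps → no.
load_test [t=5, t=15] → before → counts.
planning [t=17, t=100] → overlaps → no.
qa_pass [t=97, t=151] → started-by → no.
reindex [t=118, t=170] → overlapped-by → no.
retro [t=61, t=97] → meets → no.
soundcheck [t=99, t=157] → overlapped-by → no.
sync_call [t=32, t=87] → before → counts.
Total: 3.

3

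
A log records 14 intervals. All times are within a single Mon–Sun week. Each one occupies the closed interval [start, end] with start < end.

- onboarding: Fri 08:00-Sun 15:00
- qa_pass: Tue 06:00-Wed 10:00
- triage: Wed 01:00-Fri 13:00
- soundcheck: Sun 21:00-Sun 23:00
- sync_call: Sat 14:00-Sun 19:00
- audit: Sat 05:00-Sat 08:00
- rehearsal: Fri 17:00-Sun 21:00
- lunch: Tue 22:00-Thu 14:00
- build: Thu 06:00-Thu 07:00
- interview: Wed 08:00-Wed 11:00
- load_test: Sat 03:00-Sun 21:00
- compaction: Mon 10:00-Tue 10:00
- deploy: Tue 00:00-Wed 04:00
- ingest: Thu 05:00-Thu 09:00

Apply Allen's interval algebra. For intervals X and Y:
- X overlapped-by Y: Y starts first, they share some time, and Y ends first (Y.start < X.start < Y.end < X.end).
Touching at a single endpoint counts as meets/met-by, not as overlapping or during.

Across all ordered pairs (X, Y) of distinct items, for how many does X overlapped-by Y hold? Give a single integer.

Checking all 182 ordered pairs for relation 'overlapped-by'; matching pairs in alphabetical order:
(deploy, compaction): deploy overlapped-by compaction ✓
(interview, qa_pass): interview overlapped-by qa_pass ✓
(load_test, onboarding): load_test overlapped-by onboarding ✓
(lunch, deploy): lunch overlapped-by deploy ✓
(lunch, qa_pass): lunch overlapped-by qa_pass ✓
(onboarding, triage): onboarding overlapped-by triage ✓
(qa_pass, compaction): qa_pass overlapped-by compaction ✓
(qa_pass, deploy): qa_pass overlapped-by deploy ✓
(rehearsal, onboarding): rehearsal overlapped-by onboarding ✓
(sync_call, onboarding): sync_call overlapped-by onboarding ✓
(triage, deploy): triage overlapped-by deploy ✓
(triage, lunch): triage overlapped-by lunch ✓
(triage, qa_pass): triage overlapped-by qa_pass ✓
Count: 13.

13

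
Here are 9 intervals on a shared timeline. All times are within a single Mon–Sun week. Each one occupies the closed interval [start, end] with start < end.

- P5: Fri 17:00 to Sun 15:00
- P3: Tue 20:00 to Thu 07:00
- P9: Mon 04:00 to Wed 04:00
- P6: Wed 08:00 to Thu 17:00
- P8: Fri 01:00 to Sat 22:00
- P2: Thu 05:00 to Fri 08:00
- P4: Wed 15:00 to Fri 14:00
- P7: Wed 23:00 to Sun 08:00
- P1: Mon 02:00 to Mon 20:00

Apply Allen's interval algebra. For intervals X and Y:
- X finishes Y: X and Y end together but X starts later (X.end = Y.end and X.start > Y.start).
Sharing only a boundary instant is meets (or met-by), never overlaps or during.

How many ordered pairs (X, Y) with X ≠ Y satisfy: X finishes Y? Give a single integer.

Checking all 72 ordered pairs for relation 'finishes'; matching pairs in alphabetical order:
No pair satisfies it.
Count: 0.

0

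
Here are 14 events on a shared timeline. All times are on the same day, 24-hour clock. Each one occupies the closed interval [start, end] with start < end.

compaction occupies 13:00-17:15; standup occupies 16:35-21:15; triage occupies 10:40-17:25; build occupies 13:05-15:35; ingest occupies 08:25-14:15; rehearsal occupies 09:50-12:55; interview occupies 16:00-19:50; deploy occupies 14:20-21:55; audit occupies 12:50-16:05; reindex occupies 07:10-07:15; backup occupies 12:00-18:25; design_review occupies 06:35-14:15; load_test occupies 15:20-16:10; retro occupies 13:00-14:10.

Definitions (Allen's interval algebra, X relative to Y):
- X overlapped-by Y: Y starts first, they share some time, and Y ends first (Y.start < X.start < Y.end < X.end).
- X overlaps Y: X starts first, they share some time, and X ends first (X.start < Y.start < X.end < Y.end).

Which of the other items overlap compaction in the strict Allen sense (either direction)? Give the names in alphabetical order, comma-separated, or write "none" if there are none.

Target compaction = [13:00, 17:15].
audit [12:50, 16:05] → overlaps → yes.
backup [12:00, 18:25] → contains → no.
build [13:05, 15:35] → during → no.
deploy [14:20, 21:55] → overlapped-by → yes.
design_review [06:35, 14:15] → overlaps → yes.
ingest [08:25, 14:15] → overlaps → yes.
interview [16:00, 19:50] → overlapped-by → yes.
load_test [15:20, 16:10] → during → no.
rehearsal [09:50, 12:55] → before → no.
reindex [07:10, 07:15] → before → no.
retro [13:00, 14:10] → starts → no.
standup [16:35, 21:15] → overlapped-by → yes.
triage [10:40, 17:25] → contains → no.
Result: audit, deploy, design_review, ingest, interview, standup.

audit, deploy, design_review, ingest, interview, standup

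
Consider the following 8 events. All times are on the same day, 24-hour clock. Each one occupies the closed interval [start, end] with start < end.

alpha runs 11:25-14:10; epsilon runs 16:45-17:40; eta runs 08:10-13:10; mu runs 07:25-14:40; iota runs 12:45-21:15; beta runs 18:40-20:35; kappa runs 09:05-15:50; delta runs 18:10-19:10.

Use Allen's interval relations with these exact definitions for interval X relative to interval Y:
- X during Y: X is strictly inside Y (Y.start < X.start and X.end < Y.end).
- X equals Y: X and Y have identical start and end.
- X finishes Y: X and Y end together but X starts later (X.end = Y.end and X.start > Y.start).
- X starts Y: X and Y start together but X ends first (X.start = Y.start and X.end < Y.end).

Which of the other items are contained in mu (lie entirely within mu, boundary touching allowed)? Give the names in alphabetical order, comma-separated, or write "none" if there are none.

alpha, eta

Target mu = [07:25, 14:40].
alpha [11:25, 14:10] → during → yes.
beta [18:40, 20:35] → after → no.
delta [18:10, 19:10] → after → no.
epsilon [16:45, 17:40] → after → no.
eta [08:10, 13:10] → during → yes.
iota [12:45, 21:15] → overlapped-by → no.
kappa [09:05, 15:50] → overlapped-by → no.
Result: alpha, eta.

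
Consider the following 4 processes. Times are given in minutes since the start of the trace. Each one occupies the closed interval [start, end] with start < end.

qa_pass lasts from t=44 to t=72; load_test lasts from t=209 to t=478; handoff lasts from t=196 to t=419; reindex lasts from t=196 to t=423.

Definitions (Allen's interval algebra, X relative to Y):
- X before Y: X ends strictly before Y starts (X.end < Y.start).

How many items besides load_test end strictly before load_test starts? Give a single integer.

1

Target load_test = [t=209, t=478].
handoff [t=196, t=419] → overlaps → no.
qa_pass [t=44, t=72] → before → counts.
reindex [t=196, t=423] → overlaps → no.
Total: 1.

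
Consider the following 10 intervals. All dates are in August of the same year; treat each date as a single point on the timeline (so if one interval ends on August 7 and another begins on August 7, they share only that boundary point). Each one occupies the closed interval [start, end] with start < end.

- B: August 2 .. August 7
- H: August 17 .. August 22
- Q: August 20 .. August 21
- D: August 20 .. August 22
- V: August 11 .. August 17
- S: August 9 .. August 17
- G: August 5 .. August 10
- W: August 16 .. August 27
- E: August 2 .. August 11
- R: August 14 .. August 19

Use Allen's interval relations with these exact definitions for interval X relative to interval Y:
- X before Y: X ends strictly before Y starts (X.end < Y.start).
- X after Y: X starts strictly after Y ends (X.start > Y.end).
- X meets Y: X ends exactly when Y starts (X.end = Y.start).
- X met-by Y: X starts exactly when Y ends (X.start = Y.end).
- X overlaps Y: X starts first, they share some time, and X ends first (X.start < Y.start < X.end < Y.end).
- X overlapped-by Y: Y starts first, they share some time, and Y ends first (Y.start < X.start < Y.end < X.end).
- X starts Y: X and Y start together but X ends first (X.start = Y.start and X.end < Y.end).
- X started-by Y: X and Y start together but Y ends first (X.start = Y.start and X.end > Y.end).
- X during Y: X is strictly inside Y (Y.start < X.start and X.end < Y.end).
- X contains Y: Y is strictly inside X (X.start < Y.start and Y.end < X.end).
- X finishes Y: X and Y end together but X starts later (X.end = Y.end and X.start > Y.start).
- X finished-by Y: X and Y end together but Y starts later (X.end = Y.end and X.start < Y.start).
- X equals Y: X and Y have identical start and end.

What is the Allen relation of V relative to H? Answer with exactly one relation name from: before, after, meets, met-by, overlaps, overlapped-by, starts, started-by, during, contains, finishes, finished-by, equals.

meets

V = [August 11, August 17]; H = [August 17, August 22].
Compare endpoints: V.start < H.start, V.start < H.end, V.end = H.start, V.end < H.end.
That pattern is 'meets'.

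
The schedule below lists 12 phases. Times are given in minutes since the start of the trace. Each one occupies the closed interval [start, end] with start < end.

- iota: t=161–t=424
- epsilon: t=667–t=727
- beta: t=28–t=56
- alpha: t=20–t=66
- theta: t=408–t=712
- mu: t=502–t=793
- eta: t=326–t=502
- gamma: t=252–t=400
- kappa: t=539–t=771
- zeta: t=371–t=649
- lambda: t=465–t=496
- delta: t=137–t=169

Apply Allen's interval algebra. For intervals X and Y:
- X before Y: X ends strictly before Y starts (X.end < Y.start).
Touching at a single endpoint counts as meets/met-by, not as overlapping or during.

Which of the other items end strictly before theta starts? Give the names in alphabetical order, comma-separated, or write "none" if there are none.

Target theta = [t=408, t=712].
alpha [t=20, t=66] → before → yes.
beta [t=28, t=56] → before → yes.
delta [t=137, t=169] → before → yes.
epsilon [t=667, t=727] → overlapped-by → no.
eta [t=326, t=502] → overlaps → no.
gamma [t=252, t=400] → before → yes.
iota [t=161, t=424] → overlaps → no.
kappa [t=539, t=771] → overlapped-by → no.
lambda [t=465, t=496] → during → no.
mu [t=502, t=793] → overlapped-by → no.
zeta [t=371, t=649] → overlaps → no.
Result: alpha, beta, delta, gamma.

alpha, beta, delta, gamma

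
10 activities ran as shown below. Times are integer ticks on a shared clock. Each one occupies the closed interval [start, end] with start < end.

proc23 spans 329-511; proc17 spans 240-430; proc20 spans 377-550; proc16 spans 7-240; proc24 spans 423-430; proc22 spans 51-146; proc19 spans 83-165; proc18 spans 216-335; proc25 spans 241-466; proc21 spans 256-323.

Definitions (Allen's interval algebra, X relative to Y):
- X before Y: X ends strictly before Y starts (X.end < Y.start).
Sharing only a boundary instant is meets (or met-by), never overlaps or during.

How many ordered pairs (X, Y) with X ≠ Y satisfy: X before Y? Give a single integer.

24

Checking all 90 ordered pairs for relation 'before'; matching pairs in alphabetical order:
(proc16, proc20): proc16 before proc20 ✓
(proc16, proc21): proc16 before proc21 ✓
(proc16, proc23): proc16 before proc23 ✓
(proc16, proc24): proc16 before proc24 ✓
(proc16, proc25): proc16 before proc25 ✓
(proc18, proc20): proc18 before proc20 ✓
(proc18, proc24): proc18 before proc24 ✓
(proc19, proc17): proc19 before proc17 ✓
(proc19, proc18): proc19 before proc18 ✓
(proc19, proc20): proc19 before proc20 ✓
(proc19, proc21): proc19 before proc21 ✓
(proc19, proc23): proc19 before proc23 ✓
(proc19, proc24): proc19 before proc24 ✓
(proc19, proc25): proc19 before proc25 ✓
(proc21, proc20): proc21 before proc20 ✓
(proc21, proc23): proc21 before proc23 ✓
(proc21, proc24): proc21 before proc24 ✓
(proc22, proc17): proc22 before proc17 ✓
(proc22, proc18): proc22 before proc18 ✓
(proc22, proc20): proc22 before proc20 ✓
(proc22, proc21): proc22 before proc21 ✓
(proc22, proc23): proc22 before proc23 ✓
(proc22, proc24): proc22 before proc24 ✓
(proc22, proc25): proc22 before proc25 ✓
Count: 24.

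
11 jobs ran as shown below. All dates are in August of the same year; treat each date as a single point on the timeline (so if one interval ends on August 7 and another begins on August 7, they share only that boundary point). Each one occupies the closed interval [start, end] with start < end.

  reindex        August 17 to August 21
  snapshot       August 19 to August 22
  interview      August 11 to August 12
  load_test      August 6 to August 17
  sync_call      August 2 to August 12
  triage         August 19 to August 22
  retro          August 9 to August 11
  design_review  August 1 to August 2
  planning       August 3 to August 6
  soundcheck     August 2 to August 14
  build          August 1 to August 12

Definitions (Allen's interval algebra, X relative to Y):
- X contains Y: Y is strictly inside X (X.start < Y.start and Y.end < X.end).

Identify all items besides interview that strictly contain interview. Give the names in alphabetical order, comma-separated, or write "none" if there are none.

Target interview = [August 11, August 12].
build [August 1, August 12] → finished-by → no.
design_review [August 1, August 2] → before → no.
load_test [August 6, August 17] → contains → yes.
planning [August 3, August 6] → before → no.
reindex [August 17, August 21] → after → no.
retro [August 9, August 11] → meets → no.
snapshot [August 19, August 22] → after → no.
soundcheck [August 2, August 14] → contains → yes.
sync_call [August 2, August 12] → finished-by → no.
triage [August 19, August 22] → after → no.
Result: load_test, soundcheck.

load_test, soundcheck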